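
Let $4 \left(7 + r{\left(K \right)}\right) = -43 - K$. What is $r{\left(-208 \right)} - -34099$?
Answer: $\frac{136533}{4} \approx 34133.0$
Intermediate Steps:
$r{\left(K \right)} = - \frac{71}{4} - \frac{K}{4}$ ($r{\left(K \right)} = -7 + \frac{-43 - K}{4} = -7 - \left(\frac{43}{4} + \frac{K}{4}\right) = - \frac{71}{4} - \frac{K}{4}$)
$r{\left(-208 \right)} - -34099 = \left(- \frac{71}{4} - -52\right) - -34099 = \left(- \frac{71}{4} + 52\right) + 34099 = \frac{137}{4} + 34099 = \frac{136533}{4}$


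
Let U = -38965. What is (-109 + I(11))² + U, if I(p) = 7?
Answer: -28561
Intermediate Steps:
(-109 + I(11))² + U = (-109 + 7)² - 38965 = (-102)² - 38965 = 10404 - 38965 = -28561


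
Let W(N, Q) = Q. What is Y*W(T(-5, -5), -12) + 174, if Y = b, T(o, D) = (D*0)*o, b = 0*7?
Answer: 174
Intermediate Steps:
b = 0
T(o, D) = 0 (T(o, D) = 0*o = 0)
Y = 0
Y*W(T(-5, -5), -12) + 174 = 0*(-12) + 174 = 0 + 174 = 174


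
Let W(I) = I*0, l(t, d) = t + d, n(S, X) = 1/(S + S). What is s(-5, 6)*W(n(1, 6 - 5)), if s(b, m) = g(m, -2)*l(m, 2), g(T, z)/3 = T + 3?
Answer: 0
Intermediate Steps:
g(T, z) = 9 + 3*T (g(T, z) = 3*(T + 3) = 3*(3 + T) = 9 + 3*T)
n(S, X) = 1/(2*S)
l(t, d) = d + t
W(I) = 0
s(b, m) = (2 + m)*(9 + 3*m) (s(b, m) = (9 + 3*m)*(2 + m) = (2 + m)*(9 + 3*m))
s(-5, 6)*W(n(1, 6 - 5)) = (3*(2 + 6)*(3 + 6))*0 = (3*8*9)*0 = 216*0 = 0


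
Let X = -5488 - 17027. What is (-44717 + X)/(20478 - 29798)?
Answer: 8404/1165 ≈ 7.2137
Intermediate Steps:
X = -22515
(-44717 + X)/(20478 - 29798) = (-44717 - 22515)/(20478 - 29798) = -67232/(-9320) = -67232*(-1/9320) = 8404/1165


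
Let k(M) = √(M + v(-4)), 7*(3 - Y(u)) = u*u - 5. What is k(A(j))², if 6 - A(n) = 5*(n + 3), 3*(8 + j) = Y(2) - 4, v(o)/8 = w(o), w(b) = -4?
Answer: 3/7 ≈ 0.42857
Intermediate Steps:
Y(u) = 26/7 - u²/7 (Y(u) = 3 - (u*u - 5)/7 = 3 - (u² - 5)/7 = 3 - (-5 + u²)/7 = 3 + (5/7 - u²/7) = 26/7 - u²/7)
v(o) = -32 (v(o) = 8*(-4) = -32)
j = -58/7 (j = -8 + ((26/7 - ⅐*2²) - 4)/3 = -8 + ((26/7 - ⅐*4) - 4)/3 = -8 + ((26/7 - 4/7) - 4)/3 = -8 + (22/7 - 4)/3 = -8 + (⅓)*(-6/7) = -8 - 2/7 = -58/7 ≈ -8.2857)
A(n) = -9 - 5*n (A(n) = 6 - 5*(n + 3) = 6 - 5*(3 + n) = 6 - (15 + 5*n) = 6 + (-15 - 5*n) = -9 - 5*n)
k(M) = √(-32 + M) (k(M) = √(M - 32) = √(-32 + M))
k(A(j))² = (√(-32 + (-9 - 5*(-58/7))))² = (√(-32 + (-9 + 290/7)))² = (√(-32 + 227/7))² = (√(3/7))² = (√21/7)² = 3/7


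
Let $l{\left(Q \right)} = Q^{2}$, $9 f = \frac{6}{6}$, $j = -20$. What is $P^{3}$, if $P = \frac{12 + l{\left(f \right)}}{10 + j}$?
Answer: $- \frac{921167317}{531441000} \approx -1.7333$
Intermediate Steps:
$f = \frac{1}{9}$ ($f = \frac{6 \cdot \frac{1}{6}}{9} = \frac{1}{9} \cdot 1 = \frac{1}{9} \approx 0.11111$)
$P = - \frac{973}{810}$ ($P = \frac{12 + \left(\frac{1}{9}\right)^{2}}{10 - 20} = \frac{12 + \frac{1}{81}}{-10} = \frac{973}{81} \left(- \frac{1}{10}\right) = - \frac{973}{810} \approx -1.2012$)
$P^{3} = \left(- \frac{973}{810}\right)^{3} = - \frac{921167317}{531441000}$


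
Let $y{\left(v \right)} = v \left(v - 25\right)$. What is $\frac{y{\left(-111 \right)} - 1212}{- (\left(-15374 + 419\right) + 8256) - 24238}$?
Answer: $- \frac{13884}{17539} \approx -0.79161$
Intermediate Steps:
$y{\left(v \right)} = v \left(-25 + v\right)$
$\frac{y{\left(-111 \right)} - 1212}{- (\left(-15374 + 419\right) + 8256) - 24238} = \frac{- 111 \left(-25 - 111\right) - 1212}{- (\left(-15374 + 419\right) + 8256) - 24238} = \frac{\left(-111\right) \left(-136\right) - 1212}{- (-14955 + 8256) - 24238} = \frac{15096 - 1212}{\left(-1\right) \left(-6699\right) - 24238} = \frac{13884}{6699 - 24238} = \frac{13884}{-17539} = 13884 \left(- \frac{1}{17539}\right) = - \frac{13884}{17539}$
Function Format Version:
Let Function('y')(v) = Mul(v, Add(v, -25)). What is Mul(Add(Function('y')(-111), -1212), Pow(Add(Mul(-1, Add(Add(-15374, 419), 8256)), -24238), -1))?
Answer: Rational(-13884, 17539) ≈ -0.79161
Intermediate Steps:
Function('y')(v) = Mul(v, Add(-25, v))
Mul(Add(Function('y')(-111), -1212), Pow(Add(Mul(-1, Add(Add(-15374, 419), 8256)), -24238), -1)) = Mul(Add(Mul(-111, Add(-25, -111)), -1212), Pow(Add(Mul(-1, Add(Add(-15374, 419), 8256)), -24238), -1)) = Mul(Add(Mul(-111, -136), -1212), Pow(Add(Mul(-1, Add(-14955, 8256)), -24238), -1)) = Mul(Add(15096, -1212), Pow(Add(Mul(-1, -6699), -24238), -1)) = Mul(13884, Pow(Add(6699, -24238), -1)) = Mul(13884, Pow(-17539, -1)) = Mul(13884, Rational(-1, 17539)) = Rational(-13884, 17539)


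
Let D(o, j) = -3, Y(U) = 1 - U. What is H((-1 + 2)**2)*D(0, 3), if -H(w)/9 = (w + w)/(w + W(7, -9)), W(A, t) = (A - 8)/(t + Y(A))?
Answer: 405/8 ≈ 50.625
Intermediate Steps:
W(A, t) = (-8 + A)/(1 + t - A) (W(A, t) = (A - 8)/(t + (1 - A)) = (-8 + A)/(1 + t - A))
H(w) = -18*w/(1/15 + w) (H(w) = -9*(w + w)/(w + (-8 + 7)/(1 - 9 - 1*7)) = -9*2*w/(w - 1/(1 - 9 - 7)) = -9*2*w/(w - 1/(-15)) = -9*2*w/(w - 1/15*(-1)) = -9*2*w/(w + 1/15) = -9*2*w/(1/15 + w) = -18*w/(1/15 + w))
H((-1 + 2)**2)*D(0, 3) = -270*(-1 + 2)**2/(1 + 15*(-1 + 2)**2)*(-3) = -270*1**2/(1 + 15*1**2)*(-3) = -270*1/(1 + 15*1)*(-3) = -270*1/(1 + 15)*(-3) = -270*1/16*(-3) = -270*1*1/16*(-3) = -135/8*(-3) = 405/8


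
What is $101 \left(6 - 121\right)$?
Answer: $-11615$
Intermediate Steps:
$101 \left(6 - 121\right) = 101 \left(-115\right) = -11615$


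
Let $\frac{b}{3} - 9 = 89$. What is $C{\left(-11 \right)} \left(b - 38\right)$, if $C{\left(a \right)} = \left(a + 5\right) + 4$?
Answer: $-512$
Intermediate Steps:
$b = 294$ ($b = 27 + 3 \cdot 89 = 27 + 267 = 294$)
$C{\left(a \right)} = 9 + a$ ($C{\left(a \right)} = \left(5 + a\right) + 4 = 9 + a$)
$C{\left(-11 \right)} \left(b - 38\right) = \left(9 - 11\right) \left(294 - 38\right) = \left(-2\right) 256 = -512$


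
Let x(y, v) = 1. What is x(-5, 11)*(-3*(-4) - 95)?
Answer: -83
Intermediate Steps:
x(-5, 11)*(-3*(-4) - 95) = 1*(-3*(-4) - 95) = 1*(12 - 95) = 1*(-83) = -83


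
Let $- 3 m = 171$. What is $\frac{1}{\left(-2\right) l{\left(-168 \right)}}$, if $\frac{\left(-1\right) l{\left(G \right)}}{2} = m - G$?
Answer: $\frac{1}{444} \approx 0.0022523$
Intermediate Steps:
$m = -57$ ($m = \left(- \frac{1}{3}\right) 171 = -57$)
$l{\left(G \right)} = 114 + 2 G$ ($l{\left(G \right)} = - 2 \left(-57 - G\right) = 114 + 2 G$)
$\frac{1}{\left(-2\right) l{\left(-168 \right)}} = \frac{1}{\left(-2\right) \left(114 + 2 \left(-168\right)\right)} = \frac{1}{\left(-2\right) \left(114 - 336\right)} = \frac{1}{\left(-2\right) \left(-222\right)} = \frac{1}{444}$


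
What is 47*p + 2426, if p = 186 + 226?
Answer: 21790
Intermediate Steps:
p = 412
47*p + 2426 = 47*412 + 2426 = 19364 + 2426 = 21790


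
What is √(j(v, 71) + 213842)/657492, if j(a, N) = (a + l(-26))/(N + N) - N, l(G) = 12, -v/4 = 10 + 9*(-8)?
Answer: √1077628841/46681932 ≈ 0.00070321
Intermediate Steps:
v = 248 (v = -4*(10 + 9*(-8)) = -4*(10 - 72) = -4*(-62) = 248)
j(a, N) = -N + (12 + a)/(2*N) (j(a, N) = (a + 12)/(N + N) - N = (12 + a)/((2*N)) - N = (12 + a)*(1/(2*N)) - N = (12 + a)/(2*N) - N = -N + (12 + a)/(2*N))
√(j(v, 71) + 213842)/657492 = √((6 + (½)*248 - 1*71²)/71 + 213842)/657492 = √((6 + 124 - 1*5041)/71 + 213842)*(1/657492) = √((6 + 124 - 5041)/71 + 213842)*(1/657492) = √((1/71)*(-4911) + 213842)*(1/657492) = √(-4911/71 + 213842)*(1/657492) = √(15177871/71)*(1/657492) = (√1077628841/71)*(1/657492) = √1077628841/46681932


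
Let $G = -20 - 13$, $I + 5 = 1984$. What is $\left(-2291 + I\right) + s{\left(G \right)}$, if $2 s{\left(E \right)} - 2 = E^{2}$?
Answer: $\frac{467}{2} \approx 233.5$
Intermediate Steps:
$I = 1979$ ($I = -5 + 1984 = 1979$)
$G = -33$
$s{\left(E \right)} = 1 + \frac{E^{2}}{2}$
$\left(-2291 + I\right) + s{\left(G \right)} = \left(-2291 + 1979\right) + \left(1 + \frac{\left(-33\right)^{2}}{2}\right) = -312 + \left(1 + \frac{1}{2} \cdot 1089\right) = -312 + \left(1 + \frac{1089}{2}\right) = -312 + \frac{1091}{2} = \frac{467}{2}$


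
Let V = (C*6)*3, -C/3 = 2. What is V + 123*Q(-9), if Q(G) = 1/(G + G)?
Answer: -689/6 ≈ -114.83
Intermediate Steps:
C = -6 (C = -3*2 = -6)
V = -108 (V = -6*6*3 = -36*3 = -108)
Q(G) = 1/(2*G)
V + 123*Q(-9) = -108 + 123*((½)/(-9)) = -108 + 123*((½)*(-⅑)) = -108 + 123*(-1/18) = -108 - 41/6 = -689/6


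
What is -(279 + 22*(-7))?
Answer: -125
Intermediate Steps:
-(279 + 22*(-7)) = -(279 - 154) = -1*125 = -125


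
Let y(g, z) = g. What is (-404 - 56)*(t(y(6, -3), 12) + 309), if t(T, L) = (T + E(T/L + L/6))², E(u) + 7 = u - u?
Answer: -142600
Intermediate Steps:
E(u) = -7 (E(u) = -7 + (u - u) = -7 + 0 = -7)
t(T, L) = (-7 + T)² (t(T, L) = (T - 7)² = (-7 + T)²)
(-404 - 56)*(t(y(6, -3), 12) + 309) = (-404 - 56)*((-7 + 6)² + 309) = -460*((-1)² + 309) = -460*(1 + 309) = -460*310 = -142600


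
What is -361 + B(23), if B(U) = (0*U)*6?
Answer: -361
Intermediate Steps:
B(U) = 0 (B(U) = 0*6 = 0)
-361 + B(23) = -361 + 0 = -361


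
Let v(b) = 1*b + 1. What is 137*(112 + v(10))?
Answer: 16851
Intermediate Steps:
v(b) = 1 + b (v(b) = b + 1 = 1 + b)
137*(112 + v(10)) = 137*(112 + (1 + 10)) = 137*(112 + 11) = 137*123 = 16851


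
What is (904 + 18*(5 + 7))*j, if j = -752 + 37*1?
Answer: -800800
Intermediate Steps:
j = -715 (j = -752 + 37 = -715)
(904 + 18*(5 + 7))*j = (904 + 18*(5 + 7))*(-715) = (904 + 18*12)*(-715) = (904 + 216)*(-715) = 1120*(-715) = -800800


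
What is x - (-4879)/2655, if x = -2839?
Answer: -7532666/2655 ≈ -2837.2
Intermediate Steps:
x - (-4879)/2655 = -2839 - (-4879)/2655 = -2839 - 1*(-4879/2655) = -2839 + 4879/2655 = -7532666/2655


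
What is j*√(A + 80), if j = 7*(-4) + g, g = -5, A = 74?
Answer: -33*√154 ≈ -409.52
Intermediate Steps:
j = -33 (j = 7*(-4) - 5 = -28 - 5 = -33)
j*√(A + 80) = -33*√(74 + 80) = -33*√154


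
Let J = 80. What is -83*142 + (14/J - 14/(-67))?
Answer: -31585451/2680 ≈ -11786.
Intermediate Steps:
-83*142 + (14/J - 14/(-67)) = -83*142 + (14/80 - 14/(-67)) = -11786 + (14*(1/80) - 14*(-1/67)) = -11786 + (7/40 + 14/67) = -11786 + 1029/2680 = -31585451/2680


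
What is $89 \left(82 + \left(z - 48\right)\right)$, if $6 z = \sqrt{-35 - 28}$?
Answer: $3026 + \frac{89 i \sqrt{7}}{2} \approx 3026.0 + 117.74 i$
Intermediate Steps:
$z = \frac{i \sqrt{7}}{2}$ ($z = \frac{\sqrt{-35 - 28}}{6} = \frac{\sqrt{-63}}{6} = \frac{3 i \sqrt{7}}{6} = \frac{i \sqrt{7}}{2} \approx 1.3229 i$)
$89 \left(82 + \left(z - 48\right)\right) = 89 \left(82 + \left(\frac{i \sqrt{7}}{2} - 48\right)\right) = 89 \left(82 - \left(48 - \frac{i \sqrt{7}}{2}\right)\right) = 89 \left(34 + \frac{i \sqrt{7}}{2}\right) = 3026 + \frac{89 i \sqrt{7}}{2}$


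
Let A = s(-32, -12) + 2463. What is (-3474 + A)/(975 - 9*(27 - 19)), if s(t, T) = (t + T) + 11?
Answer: -348/301 ≈ -1.1561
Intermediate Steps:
s(t, T) = 11 + T + t (s(t, T) = (T + t) + 11 = 11 + T + t)
A = 2430 (A = (11 - 12 - 32) + 2463 = -33 + 2463 = 2430)
(-3474 + A)/(975 - 9*(27 - 19)) = (-3474 + 2430)/(975 - 9*(27 - 19)) = -1044/(975 - 9*8) = -1044/(975 - 72) = -1044/903 = -1044*1/903 = -348/301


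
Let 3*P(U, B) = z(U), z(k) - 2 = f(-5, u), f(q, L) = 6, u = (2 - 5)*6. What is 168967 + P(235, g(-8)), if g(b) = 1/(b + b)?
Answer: 506909/3 ≈ 1.6897e+5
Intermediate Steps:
u = -18 (u = -3*6 = -18)
g(b) = 1/(2*b)
z(k) = 8 (z(k) = 2 + 6 = 8)
P(U, B) = 8/3 (P(U, B) = (1/3)*8 = 8/3)
168967 + P(235, g(-8)) = 168967 + 8/3 = 506909/3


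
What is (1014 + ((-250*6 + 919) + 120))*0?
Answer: 0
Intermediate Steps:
(1014 + ((-250*6 + 919) + 120))*0 = (1014 + ((-1500 + 919) + 120))*0 = (1014 + (-581 + 120))*0 = (1014 - 461)*0 = 553*0 = 0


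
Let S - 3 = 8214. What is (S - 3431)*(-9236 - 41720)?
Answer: -243875416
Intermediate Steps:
S = 8217 (S = 3 + 8214 = 8217)
(S - 3431)*(-9236 - 41720) = (8217 - 3431)*(-9236 - 41720) = 4786*(-50956) = -243875416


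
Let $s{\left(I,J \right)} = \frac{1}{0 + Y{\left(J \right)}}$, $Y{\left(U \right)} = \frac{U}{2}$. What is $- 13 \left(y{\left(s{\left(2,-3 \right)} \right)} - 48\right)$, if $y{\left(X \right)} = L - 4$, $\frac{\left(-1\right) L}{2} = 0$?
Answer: $676$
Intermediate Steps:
$L = 0$ ($L = \left(-2\right) 0 = 0$)
$Y{\left(U \right)} = \frac{U}{2}$ ($Y{\left(U \right)} = U \frac{1}{2} = \frac{U}{2}$)
$s{\left(I,J \right)} = \frac{2}{J}$ ($s{\left(I,J \right)} = \frac{1}{0 + \frac{J}{2}} = \frac{1}{\frac{1}{2} J} = \frac{2}{J}$)
$y{\left(X \right)} = -4$ ($y{\left(X \right)} = 0 - 4 = -4$)
$- 13 \left(y{\left(s{\left(2,-3 \right)} \right)} - 48\right) = - 13 \left(-4 - 48\right) = \left(-13\right) \left(-52\right) = 676$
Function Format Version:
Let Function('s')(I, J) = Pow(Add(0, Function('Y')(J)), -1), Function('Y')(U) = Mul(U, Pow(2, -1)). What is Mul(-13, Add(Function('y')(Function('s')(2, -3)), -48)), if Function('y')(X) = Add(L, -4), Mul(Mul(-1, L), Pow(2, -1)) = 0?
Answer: 676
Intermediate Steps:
L = 0 (L = Mul(-2, 0) = 0)
Function('Y')(U) = Mul(Rational(1, 2), U) (Function('Y')(U) = Mul(U, Rational(1, 2)) = Mul(Rational(1, 2), U))
Function('s')(I, J) = Mul(2, Pow(J, -1)) (Function('s')(I, J) = Pow(Add(0, Mul(Rational(1, 2), J)), -1) = Pow(Mul(Rational(1, 2), J), -1) = Mul(2, Pow(J, -1)))
Function('y')(X) = -4 (Function('y')(X) = Add(0, -4) = -4)
Mul(-13, Add(Function('y')(Function('s')(2, -3)), -48)) = Mul(-13, Add(-4, -48)) = Mul(-13, -52) = 676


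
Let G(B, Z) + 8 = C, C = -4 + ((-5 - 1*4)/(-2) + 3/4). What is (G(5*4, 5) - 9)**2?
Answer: 3969/16 ≈ 248.06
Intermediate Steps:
C = 5/4 (C = -4 + ((-5 - 4)*(-1/2) + 3*(1/4)) = -4 + (-9*(-1/2) + 3/4) = -4 + (9/2 + 3/4) = -4 + 21/4 = 5/4 ≈ 1.2500)
G(B, Z) = -27/4 (G(B, Z) = -8 + 5/4 = -27/4)
(G(5*4, 5) - 9)**2 = (-27/4 - 9)**2 = (-63/4)**2 = 3969/16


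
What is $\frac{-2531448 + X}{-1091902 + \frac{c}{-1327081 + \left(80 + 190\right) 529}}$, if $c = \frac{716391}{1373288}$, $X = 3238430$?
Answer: $- \frac{7323422491683088}{11310697677616931} \approx -0.64748$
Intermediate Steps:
$c = \frac{716391}{1373288}$ ($c = 716391 \cdot \frac{1}{1373288} = \frac{716391}{1373288} \approx 0.52166$)
$\frac{-2531448 + X}{-1091902 + \frac{c}{-1327081 + \left(80 + 190\right) 529}} = \frac{-2531448 + 3238430}{-1091902 + \frac{716391}{1373288 \left(-1327081 + \left(80 + 190\right) 529\right)}} = \frac{706982}{-1091902 + \frac{716391}{1373288 \left(-1327081 + 270 \cdot 529\right)}} = \frac{706982}{-1091902 + \frac{716391}{1373288 \left(-1327081 + 142830\right)}} = \frac{706982}{-1091902 + \frac{716391}{1373288 \left(-1184251\right)}} = \frac{706982}{-1091902 + \frac{716391}{1373288} \left(- \frac{1}{1184251}\right)} = \frac{706982}{-1091902 - \frac{4563}{10358711384}} = \frac{706982}{- \frac{11310697677616931}{10358711384}} = 706982 \left(- \frac{10358711384}{11310697677616931}\right) = - \frac{7323422491683088}{11310697677616931}$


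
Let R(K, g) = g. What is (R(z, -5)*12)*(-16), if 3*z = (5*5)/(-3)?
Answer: 960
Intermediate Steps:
z = -25/9 (z = ((5*5)/(-3))/3 = (25*(-1/3))/3 = (1/3)*(-25/3) = -25/9 ≈ -2.7778)
(R(z, -5)*12)*(-16) = -5*12*(-16) = -60*(-16) = 960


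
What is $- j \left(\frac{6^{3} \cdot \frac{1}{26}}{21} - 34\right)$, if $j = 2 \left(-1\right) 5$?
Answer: $- \frac{30580}{91} \approx -336.04$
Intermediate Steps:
$j = -10$ ($j = \left(-2\right) 5 = -10$)
$- j \left(\frac{6^{3} \cdot \frac{1}{26}}{21} - 34\right) = - \left(-10\right) \left(\frac{6^{3} \cdot \frac{1}{26}}{21} - 34\right) = - \left(-10\right) \left(216 \cdot \frac{1}{26} \cdot \frac{1}{21} - 34\right) = - \left(-10\right) \left(\frac{108}{13} \cdot \frac{1}{21} - 34\right) = - \left(-10\right) \left(\frac{36}{91} - 34\right) = - \frac{\left(-10\right) \left(-3058\right)}{91} = \left(-1\right) \frac{30580}{91} = - \frac{30580}{91}$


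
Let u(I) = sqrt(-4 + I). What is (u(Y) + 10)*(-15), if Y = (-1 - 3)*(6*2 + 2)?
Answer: -150 - 30*I*sqrt(15) ≈ -150.0 - 116.19*I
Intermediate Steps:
Y = -56 (Y = -4*(12 + 2) = -4*14 = -56)
(u(Y) + 10)*(-15) = (sqrt(-4 - 56) + 10)*(-15) = (sqrt(-60) + 10)*(-15) = (2*I*sqrt(15) + 10)*(-15) = (10 + 2*I*sqrt(15))*(-15) = -150 - 30*I*sqrt(15)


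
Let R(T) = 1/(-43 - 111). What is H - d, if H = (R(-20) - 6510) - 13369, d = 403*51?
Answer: -6226529/154 ≈ -40432.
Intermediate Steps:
R(T) = -1/154 (R(T) = 1/(-154) = -1/154)
d = 20553
H = -3061367/154 (H = (-1/154 - 6510) - 13369 = -1002541/154 - 13369 = -3061367/154 ≈ -19879.)
H - d = -3061367/154 - 1*20553 = -3061367/154 - 20553 = -6226529/154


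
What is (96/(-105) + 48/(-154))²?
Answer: 222784/148225 ≈ 1.5030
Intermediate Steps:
(96/(-105) + 48/(-154))² = (96*(-1/105) + 48*(-1/154))² = (-32/35 - 24/77)² = (-472/385)² = 222784/148225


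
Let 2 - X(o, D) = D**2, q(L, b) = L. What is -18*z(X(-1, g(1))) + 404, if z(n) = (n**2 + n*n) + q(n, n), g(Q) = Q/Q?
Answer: 350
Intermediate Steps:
g(Q) = 1
X(o, D) = 2 - D**2
z(n) = n + 2*n**2 (z(n) = (n**2 + n*n) + n = (n**2 + n**2) + n = 2*n**2 + n = n + 2*n**2)
-18*z(X(-1, g(1))) + 404 = -18*(2 - 1*1**2)*(1 + 2*(2 - 1*1**2)) + 404 = -18*(2 - 1*1)*(1 + 2*(2 - 1*1)) + 404 = -18*(2 - 1)*(1 + 2*(2 - 1)) + 404 = -18*(1 + 2*1) + 404 = -18*(1 + 2) + 404 = -18*3 + 404 = -54 + 404 = 350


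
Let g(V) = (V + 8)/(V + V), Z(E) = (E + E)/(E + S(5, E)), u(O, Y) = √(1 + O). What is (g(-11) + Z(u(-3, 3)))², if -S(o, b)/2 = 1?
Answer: (-2191*I + 282*√2)/(484*(I + 2*√2)) ≈ -0.24403 - 1.5142*I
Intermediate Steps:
S(o, b) = -2 (S(o, b) = -2*1 = -2)
Z(E) = 2*E/(-2 + E) (Z(E) = (E + E)/(E - 2) = (2*E)/(-2 + E) = 2*E/(-2 + E))
g(V) = (8 + V)/(2*V) (g(V) = (8 + V)/((2*V)) = (8 + V)*(1/(2*V)) = (8 + V)/(2*V))
(g(-11) + Z(u(-3, 3)))² = ((½)*(8 - 11)/(-11) + 2*√(1 - 3)/(-2 + √(1 - 3)))² = ((½)*(-1/11)*(-3) + 2*√(-2)/(-2 + √(-2)))² = (3/22 + 2*(I*√2)/(-2 + I*√2))² = (3/22 + 2*I*√2/(-2 + I*√2))²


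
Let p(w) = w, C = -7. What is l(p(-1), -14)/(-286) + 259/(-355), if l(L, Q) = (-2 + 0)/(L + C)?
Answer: -296651/406120 ≈ -0.73045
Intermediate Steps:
l(L, Q) = -2/(-7 + L) (l(L, Q) = (-2 + 0)/(L - 7) = -2/(-7 + L))
l(p(-1), -14)/(-286) + 259/(-355) = -2/(-7 - 1)/(-286) + 259/(-355) = -2/(-8)*(-1/286) + 259*(-1/355) = -2*(-⅛)*(-1/286) - 259/355 = (¼)*(-1/286) - 259/355 = -1/1144 - 259/355 = -296651/406120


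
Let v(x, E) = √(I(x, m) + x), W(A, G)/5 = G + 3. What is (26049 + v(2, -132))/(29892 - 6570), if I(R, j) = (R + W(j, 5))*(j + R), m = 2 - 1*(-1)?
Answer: 8683/7774 + √53/11661 ≈ 1.1176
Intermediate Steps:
W(A, G) = 15 + 5*G (W(A, G) = 5*(G + 3) = 5*(3 + G) = 15 + 5*G)
m = 3 (m = 2 + 1 = 3)
I(R, j) = (40 + R)*(R + j) (I(R, j) = (R + (15 + 5*5))*(j + R) = (R + (15 + 25))*(R + j) = (R + 40)*(R + j) = (40 + R)*(R + j))
v(x, E) = √(120 + x² + 44*x) (v(x, E) = √((x² + 40*x + 40*3 + x*3) + x) = √((x² + 40*x + 120 + 3*x) + x) = √((120 + x² + 43*x) + x) = √(120 + x² + 44*x))
(26049 + v(2, -132))/(29892 - 6570) = (26049 + √(120 + 2² + 44*2))/(29892 - 6570) = (26049 + √(120 + 4 + 88))/23322 = (26049 + √212)*(1/23322) = (26049 + 2*√53)*(1/23322) = 8683/7774 + √53/11661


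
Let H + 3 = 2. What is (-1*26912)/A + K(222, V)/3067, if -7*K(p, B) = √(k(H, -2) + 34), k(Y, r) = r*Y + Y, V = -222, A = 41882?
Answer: -13456/20941 - √35/21469 ≈ -0.64284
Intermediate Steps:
H = -1 (H = -3 + 2 = -1)
k(Y, r) = Y + Y*r (k(Y, r) = Y*r + Y = Y + Y*r)
K(p, B) = -√35/7 (K(p, B) = -√(-(1 - 2) + 34)/7 = -√(-1*(-1) + 34)/7 = -√(1 + 34)/7 = -√35/7)
(-1*26912)/A + K(222, V)/3067 = -1*26912/41882 - √35/7/3067 = -26912*1/41882 - √35/7*(1/3067) = -13456/20941 - √35/21469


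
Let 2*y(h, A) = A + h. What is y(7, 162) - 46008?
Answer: -91847/2 ≈ -45924.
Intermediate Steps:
y(h, A) = A/2 + h/2 (y(h, A) = (A + h)/2 = A/2 + h/2)
y(7, 162) - 46008 = ((½)*162 + (½)*7) - 46008 = (81 + 7/2) - 46008 = 169/2 - 46008 = -91847/2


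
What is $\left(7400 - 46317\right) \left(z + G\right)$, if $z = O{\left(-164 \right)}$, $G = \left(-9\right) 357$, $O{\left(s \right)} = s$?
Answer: $131422709$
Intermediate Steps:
$G = -3213$
$z = -164$
$\left(7400 - 46317\right) \left(z + G\right) = \left(7400 - 46317\right) \left(-164 - 3213\right) = \left(-38917\right) \left(-3377\right) = 131422709$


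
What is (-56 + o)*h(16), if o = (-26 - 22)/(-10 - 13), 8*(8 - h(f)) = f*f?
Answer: 29760/23 ≈ 1293.9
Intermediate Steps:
h(f) = 8 - f**2/8 (h(f) = 8 - f*f/8 = 8 - f**2/8)
o = 48/23 (o = -48/(-23) = -48*(-1/23) = 48/23 ≈ 2.0870)
(-56 + o)*h(16) = (-56 + 48/23)*(8 - 1/8*16**2) = -1240*(8 - 1/8*256)/23 = -1240*(8 - 32)/23 = -1240/23*(-24) = 29760/23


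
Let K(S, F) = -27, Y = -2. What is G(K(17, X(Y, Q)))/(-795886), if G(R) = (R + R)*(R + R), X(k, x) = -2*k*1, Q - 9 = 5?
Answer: -1458/397943 ≈ -0.0036638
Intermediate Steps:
Q = 14 (Q = 9 + 5 = 14)
X(k, x) = -2*k
G(R) = 4*R**2 (G(R) = (2*R)*(2*R) = 4*R**2)
G(K(17, X(Y, Q)))/(-795886) = (4*(-27)**2)/(-795886) = (4*729)*(-1/795886) = 2916*(-1/795886) = -1458/397943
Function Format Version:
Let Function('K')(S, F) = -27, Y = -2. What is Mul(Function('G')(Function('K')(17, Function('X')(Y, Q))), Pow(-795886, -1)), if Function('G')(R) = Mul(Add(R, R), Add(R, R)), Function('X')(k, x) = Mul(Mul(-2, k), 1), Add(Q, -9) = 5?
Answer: Rational(-1458, 397943) ≈ -0.0036638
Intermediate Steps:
Q = 14 (Q = Add(9, 5) = 14)
Function('X')(k, x) = Mul(-2, k)
Function('G')(R) = Mul(4, Pow(R, 2)) (Function('G')(R) = Mul(Mul(2, R), Mul(2, R)) = Mul(4, Pow(R, 2)))
Mul(Function('G')(Function('K')(17, Function('X')(Y, Q))), Pow(-795886, -1)) = Mul(Mul(4, Pow(-27, 2)), Pow(-795886, -1)) = Mul(Mul(4, 729), Rational(-1, 795886)) = Mul(2916, Rational(-1, 795886)) = Rational(-1458, 397943)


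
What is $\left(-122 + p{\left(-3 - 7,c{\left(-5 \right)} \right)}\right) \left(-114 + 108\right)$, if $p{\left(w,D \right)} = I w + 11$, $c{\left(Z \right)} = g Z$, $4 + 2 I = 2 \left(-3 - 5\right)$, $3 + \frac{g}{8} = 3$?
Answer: $66$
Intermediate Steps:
$g = 0$ ($g = -24 + 8 \cdot 3 = -24 + 24 = 0$)
$I = -10$ ($I = -2 + \frac{2 \left(-3 - 5\right)}{2} = -2 + \frac{2 \left(-8\right)}{2} = -2 + \frac{1}{2} \left(-16\right) = -2 - 8 = -10$)
$c{\left(Z \right)} = 0$ ($c{\left(Z \right)} = 0 Z = 0$)
$p{\left(w,D \right)} = 11 - 10 w$ ($p{\left(w,D \right)} = - 10 w + 11 = 11 - 10 w$)
$\left(-122 + p{\left(-3 - 7,c{\left(-5 \right)} \right)}\right) \left(-114 + 108\right) = \left(-122 - \left(-11 + 10 \left(-3 - 7\right)\right)\right) \left(-114 + 108\right) = \left(-122 - \left(-11 + 10 \left(-3 - 7\right)\right)\right) \left(-6\right) = \left(-122 + \left(11 - -100\right)\right) \left(-6\right) = \left(-122 + \left(11 + 100\right)\right) \left(-6\right) = \left(-122 + 111\right) \left(-6\right) = \left(-11\right) \left(-6\right) = 66$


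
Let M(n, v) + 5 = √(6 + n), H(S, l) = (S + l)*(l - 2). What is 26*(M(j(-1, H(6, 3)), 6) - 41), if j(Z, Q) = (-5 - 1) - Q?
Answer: -1196 + 78*I ≈ -1196.0 + 78.0*I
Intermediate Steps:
H(S, l) = (-2 + l)*(S + l) (H(S, l) = (S + l)*(-2 + l) = (-2 + l)*(S + l))
j(Z, Q) = -6 - Q
M(n, v) = -5 + √(6 + n)
26*(M(j(-1, H(6, 3)), 6) - 41) = 26*((-5 + √(6 + (-6 - (3² - 2*6 - 2*3 + 6*3)))) - 41) = 26*((-5 + √(6 + (-6 - (9 - 12 - 6 + 18)))) - 41) = 26*((-5 + √(6 + (-6 - 1*9))) - 41) = 26*((-5 + √(6 + (-6 - 9))) - 41) = 26*((-5 + √(6 - 15)) - 41) = 26*((-5 + √(-9)) - 41) = 26*((-5 + 3*I) - 41) = 26*(-46 + 3*I) = -1196 + 78*I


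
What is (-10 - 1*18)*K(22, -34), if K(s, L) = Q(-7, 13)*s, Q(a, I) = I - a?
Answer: -12320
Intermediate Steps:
K(s, L) = 20*s (K(s, L) = (13 - 1*(-7))*s = (13 + 7)*s = 20*s)
(-10 - 1*18)*K(22, -34) = (-10 - 1*18)*(20*22) = (-10 - 18)*440 = -28*440 = -12320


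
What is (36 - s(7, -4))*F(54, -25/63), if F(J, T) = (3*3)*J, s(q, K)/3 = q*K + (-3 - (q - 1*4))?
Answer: 67068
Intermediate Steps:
s(q, K) = 3 - 3*q + 3*K*q (s(q, K) = 3*(q*K + (-3 - (q - 1*4))) = 3*(K*q + (-3 - (q - 4))) = 3*(K*q + (-3 - (-4 + q))) = 3*(K*q + (-3 + (4 - q))) = 3*(K*q + (1 - q)) = 3*(1 - q + K*q) = 3 - 3*q + 3*K*q)
F(J, T) = 9*J
(36 - s(7, -4))*F(54, -25/63) = (36 - (3 - 3*7 + 3*(-4)*7))*(9*54) = (36 - (3 - 21 - 84))*486 = (36 - 1*(-102))*486 = (36 + 102)*486 = 138*486 = 67068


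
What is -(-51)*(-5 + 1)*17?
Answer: -3468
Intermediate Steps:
-(-51)*(-5 + 1)*17 = -(-51)*(-4)*17 = -17*12*17 = -204*17 = -3468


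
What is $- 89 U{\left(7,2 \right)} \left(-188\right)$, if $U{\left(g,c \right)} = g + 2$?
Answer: $150588$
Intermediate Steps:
$U{\left(g,c \right)} = 2 + g$
$- 89 U{\left(7,2 \right)} \left(-188\right) = - 89 \left(2 + 7\right) \left(-188\right) = \left(-89\right) 9 \left(-188\right) = \left(-801\right) \left(-188\right) = 150588$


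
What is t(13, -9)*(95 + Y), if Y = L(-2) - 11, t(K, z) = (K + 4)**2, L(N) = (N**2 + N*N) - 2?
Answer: 26010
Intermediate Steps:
L(N) = -2 + 2*N**2 (L(N) = (N**2 + N**2) - 2 = 2*N**2 - 2 = -2 + 2*N**2)
t(K, z) = (4 + K)**2
Y = -5 (Y = (-2 + 2*(-2)**2) - 11 = (-2 + 2*4) - 11 = (-2 + 8) - 11 = 6 - 11 = -5)
t(13, -9)*(95 + Y) = (4 + 13)**2*(95 - 5) = 17**2*90 = 289*90 = 26010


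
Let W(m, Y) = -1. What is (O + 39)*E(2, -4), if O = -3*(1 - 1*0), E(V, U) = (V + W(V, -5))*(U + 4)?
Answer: 0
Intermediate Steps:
E(V, U) = (-1 + V)*(4 + U) (E(V, U) = (V - 1)*(U + 4) = (-1 + V)*(4 + U))
O = -3 (O = -3*(1 + 0) = -3*1 = -3)
(O + 39)*E(2, -4) = (-3 + 39)*(-4 - 1*(-4) + 4*2 - 4*2) = 36*(-4 + 4 + 8 - 8) = 36*0 = 0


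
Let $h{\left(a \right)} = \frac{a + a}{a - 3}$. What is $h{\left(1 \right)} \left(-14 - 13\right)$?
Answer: $27$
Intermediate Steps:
$h{\left(a \right)} = \frac{2 a}{-3 + a}$
$h{\left(1 \right)} \left(-14 - 13\right) = 2 \cdot 1 \frac{1}{-3 + 1} \left(-14 - 13\right) = 2 \cdot 1 \frac{1}{-2} \left(-27\right) = 2 \cdot 1 \left(- \frac{1}{2}\right) \left(-27\right) = \left(-1\right) \left(-27\right) = 27$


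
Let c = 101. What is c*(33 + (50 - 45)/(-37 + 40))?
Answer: 10504/3 ≈ 3501.3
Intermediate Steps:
c*(33 + (50 - 45)/(-37 + 40)) = 101*(33 + (50 - 45)/(-37 + 40)) = 101*(33 + 5/3) = 101*(104/3) = 10504/3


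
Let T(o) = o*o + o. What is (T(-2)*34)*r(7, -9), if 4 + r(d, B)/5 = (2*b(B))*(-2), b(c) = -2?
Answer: 1360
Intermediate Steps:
r(d, B) = 20 (r(d, B) = -20 + 5*((2*(-2))*(-2)) = -20 + 5*(-4*(-2)) = -20 + 5*8 = -20 + 40 = 20)
T(o) = o + o**2 (T(o) = o**2 + o = o + o**2)
(T(-2)*34)*r(7, -9) = (-2*(1 - 2)*34)*20 = (-2*(-1)*34)*20 = (2*34)*20 = 68*20 = 1360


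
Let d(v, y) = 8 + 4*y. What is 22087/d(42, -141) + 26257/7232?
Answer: -36283573/1005248 ≈ -36.094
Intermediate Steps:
22087/d(42, -141) + 26257/7232 = 22087/(8 + 4*(-141)) + 26257/7232 = 22087/(8 - 564) + 26257*(1/7232) = 22087/(-556) + 26257/7232 = 22087*(-1/556) + 26257/7232 = -22087/556 + 26257/7232 = -36283573/1005248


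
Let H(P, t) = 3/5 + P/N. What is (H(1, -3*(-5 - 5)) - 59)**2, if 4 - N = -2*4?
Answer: 12243001/3600 ≈ 3400.8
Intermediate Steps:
N = 12 (N = 4 - (-2)*4 = 4 - 1*(-8) = 4 + 8 = 12)
H(P, t) = 3/5 + P/12
(H(1, -3*(-5 - 5)) - 59)**2 = ((3/5 + (1/12)*1) - 59)**2 = ((3/5 + 1/12) - 59)**2 = (41/60 - 59)**2 = (-3499/60)**2 = 12243001/3600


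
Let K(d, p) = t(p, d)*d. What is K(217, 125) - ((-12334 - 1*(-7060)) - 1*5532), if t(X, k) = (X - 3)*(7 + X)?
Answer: 3505374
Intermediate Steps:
t(X, k) = (-3 + X)*(7 + X)
K(d, p) = d*(-21 + p² + 4*p) (K(d, p) = (-21 + p² + 4*p)*d = d*(-21 + p² + 4*p))
K(217, 125) - ((-12334 - 1*(-7060)) - 1*5532) = 217*(-21 + 125² + 4*125) - ((-12334 - 1*(-7060)) - 1*5532) = 217*(-21 + 15625 + 500) - ((-12334 + 7060) - 5532) = 217*16104 - (-5274 - 5532) = 3494568 - 1*(-10806) = 3494568 + 10806 = 3505374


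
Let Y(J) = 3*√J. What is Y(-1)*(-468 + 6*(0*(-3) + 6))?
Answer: -1296*I ≈ -1296.0*I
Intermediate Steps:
Y(-1)*(-468 + 6*(0*(-3) + 6)) = (3*√(-1))*(-468 + 6*(0*(-3) + 6)) = (3*I)*(-468 + 6*(0 + 6)) = (3*I)*(-468 + 6*6) = (3*I)*(-468 + 36) = (3*I)*(-432) = -1296*I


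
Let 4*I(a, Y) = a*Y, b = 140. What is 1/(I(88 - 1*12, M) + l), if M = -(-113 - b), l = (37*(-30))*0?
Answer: 1/4807 ≈ 0.00020803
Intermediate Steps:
l = 0 (l = -1110*0 = 0)
M = 253 (M = -(-113 - 1*140) = -(-113 - 140) = -1*(-253) = 253)
I(a, Y) = Y*a/4 (I(a, Y) = (a*Y)/4 = (Y*a)/4 = Y*a/4)
1/(I(88 - 1*12, M) + l) = 1/((¼)*253*(88 - 1*12) + 0) = 1/((¼)*253*(88 - 12) + 0) = 1/((¼)*253*76 + 0) = 1/(4807 + 0) = 1/4807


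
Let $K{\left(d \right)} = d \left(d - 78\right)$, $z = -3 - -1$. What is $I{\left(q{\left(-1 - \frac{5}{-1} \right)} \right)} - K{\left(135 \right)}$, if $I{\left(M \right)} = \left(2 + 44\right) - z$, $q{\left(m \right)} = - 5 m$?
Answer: $-7647$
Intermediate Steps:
$z = -2$ ($z = -3 + 1 = -2$)
$K{\left(d \right)} = d \left(-78 + d\right)$
$I{\left(M \right)} = 48$ ($I{\left(M \right)} = \left(2 + 44\right) - -2 = 46 + 2 = 48$)
$I{\left(q{\left(-1 - \frac{5}{-1} \right)} \right)} - K{\left(135 \right)} = 48 - 135 \left(-78 + 135\right) = 48 - 135 \cdot 57 = 48 - 7695 = -7647$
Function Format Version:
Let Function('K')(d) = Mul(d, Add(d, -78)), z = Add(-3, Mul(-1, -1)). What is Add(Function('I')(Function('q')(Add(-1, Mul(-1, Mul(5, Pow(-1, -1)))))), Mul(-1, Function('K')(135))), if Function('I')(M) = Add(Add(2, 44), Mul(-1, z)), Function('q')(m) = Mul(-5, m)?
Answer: -7647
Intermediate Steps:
z = -2 (z = Add(-3, 1) = -2)
Function('K')(d) = Mul(d, Add(-78, d))
Function('I')(M) = 48 (Function('I')(M) = Add(Add(2, 44), Mul(-1, -2)) = Add(46, 2) = 48)
Add(Function('I')(Function('q')(Add(-1, Mul(-1, Mul(5, Pow(-1, -1)))))), Mul(-1, Function('K')(135))) = Add(48, Mul(-1, Mul(135, Add(-78, 135)))) = Add(48, Mul(-1, Mul(135, 57))) = Add(48, Mul(-1, 7695)) = Add(48, -7695) = -7647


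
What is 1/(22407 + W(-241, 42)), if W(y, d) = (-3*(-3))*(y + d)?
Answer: 1/20616 ≈ 4.8506e-5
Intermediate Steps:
W(y, d) = 9*d + 9*y (W(y, d) = 9*(d + y) = 9*d + 9*y)
1/(22407 + W(-241, 42)) = 1/(22407 + (9*42 + 9*(-241))) = 1/(22407 + (378 - 2169)) = 1/(22407 - 1791) = 1/20616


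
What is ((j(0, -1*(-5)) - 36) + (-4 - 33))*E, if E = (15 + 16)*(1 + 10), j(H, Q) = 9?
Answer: -21824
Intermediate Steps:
E = 341 (E = 31*11 = 341)
((j(0, -1*(-5)) - 36) + (-4 - 33))*E = ((9 - 36) + (-4 - 33))*341 = (-27 - 37)*341 = -64*341 = -21824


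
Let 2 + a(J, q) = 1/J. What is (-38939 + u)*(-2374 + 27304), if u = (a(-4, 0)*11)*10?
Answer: -976919445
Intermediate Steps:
a(J, q) = -2 + 1/J
u = -495/2 (u = ((-2 + 1/(-4))*11)*10 = ((-2 - 1/4)*11)*10 = -9/4*11*10 = -99/4*10 = -495/2 ≈ -247.50)
(-38939 + u)*(-2374 + 27304) = (-38939 - 495/2)*(-2374 + 27304) = -78373/2*24930 = -976919445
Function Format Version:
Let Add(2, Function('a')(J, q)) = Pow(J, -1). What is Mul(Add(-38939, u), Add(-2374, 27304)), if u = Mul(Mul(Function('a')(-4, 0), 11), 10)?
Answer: -976919445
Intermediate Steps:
Function('a')(J, q) = Add(-2, Pow(J, -1))
u = Rational(-495, 2) (u = Mul(Mul(Add(-2, Pow(-4, -1)), 11), 10) = Mul(Mul(Add(-2, Rational(-1, 4)), 11), 10) = Mul(Mul(Rational(-9, 4), 11), 10) = Mul(Rational(-99, 4), 10) = Rational(-495, 2) ≈ -247.50)
Mul(Add(-38939, u), Add(-2374, 27304)) = Mul(Add(-38939, Rational(-495, 2)), Add(-2374, 27304)) = Mul(Rational(-78373, 2), 24930) = -976919445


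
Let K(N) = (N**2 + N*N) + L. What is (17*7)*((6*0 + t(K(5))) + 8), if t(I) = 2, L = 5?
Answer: 1190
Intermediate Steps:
K(N) = 5 + 2*N**2 (K(N) = (N**2 + N*N) + 5 = (N**2 + N**2) + 5 = 2*N**2 + 5 = 5 + 2*N**2)
(17*7)*((6*0 + t(K(5))) + 8) = (17*7)*((6*0 + 2) + 8) = 119*((0 + 2) + 8) = 119*(2 + 8) = 119*10 = 1190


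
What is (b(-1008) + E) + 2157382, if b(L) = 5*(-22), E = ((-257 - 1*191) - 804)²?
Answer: 3724776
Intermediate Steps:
E = 1567504 (E = ((-257 - 191) - 804)² = (-448 - 804)² = (-1252)² = 1567504)
b(L) = -110
(b(-1008) + E) + 2157382 = (-110 + 1567504) + 2157382 = 1567394 + 2157382 = 3724776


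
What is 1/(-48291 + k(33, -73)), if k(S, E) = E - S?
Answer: -1/48397 ≈ -2.0662e-5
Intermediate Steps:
1/(-48291 + k(33, -73)) = 1/(-48291 + (-73 - 1*33)) = 1/(-48291 + (-73 - 33)) = 1/(-48291 - 106) = 1/(-48397) = -1/48397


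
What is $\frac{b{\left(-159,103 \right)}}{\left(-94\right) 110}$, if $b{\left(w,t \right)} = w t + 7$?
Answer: $\frac{1637}{1034} \approx 1.5832$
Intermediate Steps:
$b{\left(w,t \right)} = 7 + t w$ ($b{\left(w,t \right)} = t w + 7 = 7 + t w$)
$\frac{b{\left(-159,103 \right)}}{\left(-94\right) 110} = \frac{7 + 103 \left(-159\right)}{\left(-94\right) 110} = \frac{7 - 16377}{-10340} = \left(-16370\right) \left(- \frac{1}{10340}\right) = \frac{1637}{1034}$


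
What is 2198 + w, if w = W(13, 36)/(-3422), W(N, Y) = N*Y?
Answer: 3760544/1711 ≈ 2197.9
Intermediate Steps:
w = -234/1711 (w = (13*36)/(-3422) = 468*(-1/3422) = -234/1711 ≈ -0.13676)
2198 + w = 2198 - 234/1711 = 3760544/1711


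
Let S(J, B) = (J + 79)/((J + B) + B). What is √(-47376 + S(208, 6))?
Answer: I*√573233815/110 ≈ 217.66*I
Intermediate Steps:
S(J, B) = (79 + J)/(J + 2*B) (S(J, B) = (79 + J)/((B + J) + B) = (79 + J)/(J + 2*B))
√(-47376 + S(208, 6)) = √(-47376 + (79 + 208)/(208 + 2*6)) = √(-47376 + 287/(208 + 12)) = √(-47376 + 287/220) = √(-10422433/220) = I*√573233815/110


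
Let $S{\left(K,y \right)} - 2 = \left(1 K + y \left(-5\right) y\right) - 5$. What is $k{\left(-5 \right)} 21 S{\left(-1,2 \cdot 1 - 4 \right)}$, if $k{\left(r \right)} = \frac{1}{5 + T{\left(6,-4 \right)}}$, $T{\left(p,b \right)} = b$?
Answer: $-504$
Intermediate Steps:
$S{\left(K,y \right)} = -3 + K - 5 y^{2}$ ($S{\left(K,y \right)} = 2 - \left(5 - K - y \left(-5\right) y\right) = 2 - \left(5 - K - - 5 y y\right) = 2 - \left(5 - K + 5 y^{2}\right) = -3 + K - 5 y^{2}$)
$k{\left(r \right)} = 1$ ($k{\left(r \right)} = \frac{1}{5 - 4} = 1^{-1} = 1$)
$k{\left(-5 \right)} 21 S{\left(-1,2 \cdot 1 - 4 \right)} = 1 \cdot 21 \left(-3 - 1 - 5 \left(2 \cdot 1 - 4\right)^{2}\right) = 21 \left(-3 - 1 - 5 \left(2 - 4\right)^{2}\right) = 21 \left(-3 - 1 - 5 \left(-2\right)^{2}\right) = 21 \left(-3 - 1 - 20\right) = 21 \left(-24\right) = -504$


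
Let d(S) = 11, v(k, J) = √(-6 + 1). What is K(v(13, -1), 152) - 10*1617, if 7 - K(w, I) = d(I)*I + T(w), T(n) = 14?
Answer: -17849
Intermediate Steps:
v(k, J) = I*√5 (v(k, J) = √(-5) = I*√5)
K(w, I) = -7 - 11*I (K(w, I) = 7 - (11*I + 14) = 7 - (14 + 11*I) = 7 + (-14 - 11*I) = -7 - 11*I)
K(v(13, -1), 152) - 10*1617 = (-7 - 11*152) - 10*1617 = (-7 - 1672) - 1*16170 = -1679 - 16170 = -17849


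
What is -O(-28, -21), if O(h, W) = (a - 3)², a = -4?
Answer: -49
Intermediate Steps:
O(h, W) = 49 (O(h, W) = (-4 - 3)² = (-7)² = 49)
-O(-28, -21) = -1*49 = -49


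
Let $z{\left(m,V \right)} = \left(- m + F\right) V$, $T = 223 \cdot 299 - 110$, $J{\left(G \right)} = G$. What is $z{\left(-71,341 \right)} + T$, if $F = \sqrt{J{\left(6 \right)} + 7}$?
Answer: $90778 + 341 \sqrt{13} \approx 92008.0$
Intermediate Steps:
$T = 66567$ ($T = 66677 - 110 = 66567$)
$F = \sqrt{13}$ ($F = \sqrt{6 + 7} = \sqrt{13} \approx 3.6056$)
$z{\left(m,V \right)} = V \left(\sqrt{13} - m\right)$ ($z{\left(m,V \right)} = \left(- m + \sqrt{13}\right) V = \left(\sqrt{13} - m\right) V = V \left(\sqrt{13} - m\right)$)
$z{\left(-71,341 \right)} + T = 341 \left(\sqrt{13} - -71\right) + 66567 = 341 \left(\sqrt{13} + 71\right) + 66567 = 341 \left(71 + \sqrt{13}\right) + 66567 = \left(24211 + 341 \sqrt{13}\right) + 66567 = 90778 + 341 \sqrt{13}$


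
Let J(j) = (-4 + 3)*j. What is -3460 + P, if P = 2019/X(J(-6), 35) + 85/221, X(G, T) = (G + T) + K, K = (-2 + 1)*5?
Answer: -530951/156 ≈ -3403.5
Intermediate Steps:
J(j) = -j
K = -5 (K = -1*5 = -5)
X(G, T) = -5 + G + T (X(G, T) = (G + T) - 5 = -5 + G + T)
P = 8809/156 (P = 2019/(-5 - 1*(-6) + 35) + 85/221 = 2019/(-5 + 6 + 35) + 85*(1/221) = 2019/36 + 5/13 = 2019*(1/36) + 5/13 = 673/12 + 5/13 = 8809/156 ≈ 56.468)
-3460 + P = -3460 + 8809/156 = -530951/156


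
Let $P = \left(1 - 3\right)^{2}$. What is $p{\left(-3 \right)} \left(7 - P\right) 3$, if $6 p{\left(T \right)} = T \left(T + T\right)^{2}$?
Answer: $-162$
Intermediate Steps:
$P = 4$ ($P = \left(-2\right)^{2} = 4$)
$p{\left(T \right)} = \frac{2 T^{3}}{3}$ ($p{\left(T \right)} = \frac{T \left(T + T\right)^{2}}{6} = \frac{T \left(2 T\right)^{2}}{6} = \frac{T 4 T^{2}}{6} = \frac{4 T^{3}}{6} = \frac{2 T^{3}}{3}$)
$p{\left(-3 \right)} \left(7 - P\right) 3 = \frac{2 \left(-3\right)^{3}}{3} \left(7 - 4\right) 3 = \frac{2}{3} \left(-27\right) \left(7 - 4\right) 3 = \left(-18\right) 3 \cdot 3 = \left(-54\right) 3 = -162$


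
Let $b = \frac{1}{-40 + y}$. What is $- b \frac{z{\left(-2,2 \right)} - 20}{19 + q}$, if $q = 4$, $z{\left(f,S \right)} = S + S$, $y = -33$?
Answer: $- \frac{16}{1679} \approx -0.0095295$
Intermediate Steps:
$z{\left(f,S \right)} = 2 S$
$b = - \frac{1}{73}$ ($b = \frac{1}{-40 - 33} = \frac{1}{-73} = - \frac{1}{73} \approx -0.013699$)
$- b \frac{z{\left(-2,2 \right)} - 20}{19 + q} = \left(-1\right) \left(- \frac{1}{73}\right) \frac{2 \cdot 2 - 20}{19 + 4} = \frac{\left(4 - 20\right) \frac{1}{23}}{73} = \frac{\left(-16\right) \frac{1}{23}}{73} = \frac{1}{73} \left(- \frac{16}{23}\right) = - \frac{16}{1679}$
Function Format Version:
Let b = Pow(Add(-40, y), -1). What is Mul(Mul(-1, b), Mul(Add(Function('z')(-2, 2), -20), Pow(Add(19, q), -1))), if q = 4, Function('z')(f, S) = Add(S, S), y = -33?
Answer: Rational(-16, 1679) ≈ -0.0095295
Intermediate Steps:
Function('z')(f, S) = Mul(2, S)
b = Rational(-1, 73) (b = Pow(Add(-40, -33), -1) = Pow(-73, -1) = Rational(-1, 73) ≈ -0.013699)
Mul(Mul(-1, b), Mul(Add(Function('z')(-2, 2), -20), Pow(Add(19, q), -1))) = Mul(Mul(-1, Rational(-1, 73)), Mul(Add(Mul(2, 2), -20), Pow(Add(19, 4), -1))) = Mul(Rational(1, 73), Mul(Add(4, -20), Pow(23, -1))) = Mul(Rational(1, 73), Mul(-16, Rational(1, 23))) = Mul(Rational(1, 73), Rational(-16, 23)) = Rational(-16, 1679)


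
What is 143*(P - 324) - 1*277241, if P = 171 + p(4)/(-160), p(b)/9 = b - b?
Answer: -299120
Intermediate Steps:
p(b) = 0 (p(b) = 9*(b - b) = 9*0 = 0)
P = 171 (P = 171 + 0/(-160) = 171 + 0*(-1/160) = 171 + 0 = 171)
143*(P - 324) - 1*277241 = 143*(171 - 324) - 1*277241 = 143*(-153) - 277241 = -21879 - 277241 = -299120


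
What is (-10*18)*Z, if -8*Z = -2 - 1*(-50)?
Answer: 1080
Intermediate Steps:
Z = -6 (Z = -(-2 - 1*(-50))/8 = -(-2 + 50)/8 = -1/8*48 = -6)
(-10*18)*Z = -10*18*(-6) = -180*(-6) = 1080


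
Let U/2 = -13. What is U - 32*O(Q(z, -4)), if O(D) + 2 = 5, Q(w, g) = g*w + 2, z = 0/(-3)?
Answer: -122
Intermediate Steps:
z = 0 (z = 0*(-⅓) = 0)
U = -26 (U = 2*(-13) = -26)
Q(w, g) = 2 + g*w
O(D) = 3 (O(D) = -2 + 5 = 3)
U - 32*O(Q(z, -4)) = -26 - 32*3 = -26 - 96 = -122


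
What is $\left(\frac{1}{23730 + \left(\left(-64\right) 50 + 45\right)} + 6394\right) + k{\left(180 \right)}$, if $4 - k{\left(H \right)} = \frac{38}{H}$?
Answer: $\frac{2369421133}{370350} \approx 6397.8$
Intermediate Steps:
$k{\left(H \right)} = 4 - \frac{38}{H}$
$\left(\frac{1}{23730 + \left(\left(-64\right) 50 + 45\right)} + 6394\right) + k{\left(180 \right)} = \left(\frac{1}{23730 + \left(\left(-64\right) 50 + 45\right)} + 6394\right) + \left(4 - \frac{38}{180}\right) = \left(\frac{1}{23730 + \left(-3200 + 45\right)} + 6394\right) + \left(4 - \frac{19}{90}\right) = \left(\frac{1}{23730 - 3155} + 6394\right) + \left(4 - \frac{19}{90}\right) = \left(\frac{1}{20575} + 6394\right) + \frac{341}{90} = \frac{131556551}{20575} + \frac{341}{90} = \frac{2369421133}{370350}$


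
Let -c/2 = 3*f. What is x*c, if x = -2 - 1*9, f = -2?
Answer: -132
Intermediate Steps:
x = -11 (x = -2 - 9 = -11)
c = 12 (c = -6*(-2) = -2*(-6) = 12)
x*c = -11*12 = -132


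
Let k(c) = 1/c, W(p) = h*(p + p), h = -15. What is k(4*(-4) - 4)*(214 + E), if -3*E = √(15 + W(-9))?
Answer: -107/10 + √285/60 ≈ -10.419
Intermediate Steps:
W(p) = -30*p (W(p) = -15*(p + p) = -30*p)
E = -√285/3 (E = -√(15 - 30*(-9))/3 = -√(15 + 270)/3 = -√285/3 ≈ -5.6273)
k(4*(-4) - 4)*(214 + E) = (214 - √285/3)/(4*(-4) - 4) = (214 - √285/3)/(-16 - 4) = (214 - √285/3)/(-20) = -(214 - √285/3)/20 = -107/10 + √285/60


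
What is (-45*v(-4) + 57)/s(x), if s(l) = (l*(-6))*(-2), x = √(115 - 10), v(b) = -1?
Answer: 17*√105/210 ≈ 0.82952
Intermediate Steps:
x = √105 ≈ 10.247
s(l) = 12*l (s(l) = -6*l*(-2) = 12*l)
(-45*v(-4) + 57)/s(x) = (-45*(-1) + 57)/((12*√105)) = (45 + 57)*(√105/1260) = 102*(√105/1260) = 17*√105/210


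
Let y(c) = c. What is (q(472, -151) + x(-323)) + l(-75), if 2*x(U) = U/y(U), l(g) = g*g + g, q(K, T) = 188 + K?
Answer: 12421/2 ≈ 6210.5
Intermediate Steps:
l(g) = g + g² (l(g) = g² + g = g + g²)
x(U) = ½ (x(U) = (U/U)/2 = (½)*1 = ½)
(q(472, -151) + x(-323)) + l(-75) = ((188 + 472) + ½) - 75*(1 - 75) = (660 + ½) - 75*(-74) = 1321/2 + 5550 = 12421/2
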